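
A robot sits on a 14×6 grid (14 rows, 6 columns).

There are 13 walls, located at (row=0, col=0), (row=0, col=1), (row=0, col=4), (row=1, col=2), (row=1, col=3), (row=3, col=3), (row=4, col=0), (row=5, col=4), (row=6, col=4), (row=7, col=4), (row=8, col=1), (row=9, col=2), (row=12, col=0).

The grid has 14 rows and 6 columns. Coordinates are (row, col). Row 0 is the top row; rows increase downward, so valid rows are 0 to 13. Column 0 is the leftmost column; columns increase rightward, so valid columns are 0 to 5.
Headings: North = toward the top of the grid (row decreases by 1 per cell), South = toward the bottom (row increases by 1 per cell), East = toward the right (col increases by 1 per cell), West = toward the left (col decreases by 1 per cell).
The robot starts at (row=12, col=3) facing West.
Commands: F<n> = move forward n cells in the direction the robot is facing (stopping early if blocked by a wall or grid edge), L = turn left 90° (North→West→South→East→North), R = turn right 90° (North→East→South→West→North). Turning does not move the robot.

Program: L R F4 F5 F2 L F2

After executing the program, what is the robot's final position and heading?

Start: (row=12, col=3), facing West
  L: turn left, now facing South
  R: turn right, now facing West
  F4: move forward 2/4 (blocked), now at (row=12, col=1)
  F5: move forward 0/5 (blocked), now at (row=12, col=1)
  F2: move forward 0/2 (blocked), now at (row=12, col=1)
  L: turn left, now facing South
  F2: move forward 1/2 (blocked), now at (row=13, col=1)
Final: (row=13, col=1), facing South

Answer: Final position: (row=13, col=1), facing South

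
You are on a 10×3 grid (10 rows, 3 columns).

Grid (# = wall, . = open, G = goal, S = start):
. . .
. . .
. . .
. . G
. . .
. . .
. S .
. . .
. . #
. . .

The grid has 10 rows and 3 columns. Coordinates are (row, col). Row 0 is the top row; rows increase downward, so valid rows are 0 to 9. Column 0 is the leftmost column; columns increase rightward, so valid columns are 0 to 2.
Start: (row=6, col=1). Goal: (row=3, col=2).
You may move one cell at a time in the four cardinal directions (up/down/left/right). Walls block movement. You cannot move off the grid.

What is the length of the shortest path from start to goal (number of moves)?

BFS from (row=6, col=1) until reaching (row=3, col=2):
  Distance 0: (row=6, col=1)
  Distance 1: (row=5, col=1), (row=6, col=0), (row=6, col=2), (row=7, col=1)
  Distance 2: (row=4, col=1), (row=5, col=0), (row=5, col=2), (row=7, col=0), (row=7, col=2), (row=8, col=1)
  Distance 3: (row=3, col=1), (row=4, col=0), (row=4, col=2), (row=8, col=0), (row=9, col=1)
  Distance 4: (row=2, col=1), (row=3, col=0), (row=3, col=2), (row=9, col=0), (row=9, col=2)  <- goal reached here
One shortest path (4 moves): (row=6, col=1) -> (row=6, col=2) -> (row=5, col=2) -> (row=4, col=2) -> (row=3, col=2)

Answer: Shortest path length: 4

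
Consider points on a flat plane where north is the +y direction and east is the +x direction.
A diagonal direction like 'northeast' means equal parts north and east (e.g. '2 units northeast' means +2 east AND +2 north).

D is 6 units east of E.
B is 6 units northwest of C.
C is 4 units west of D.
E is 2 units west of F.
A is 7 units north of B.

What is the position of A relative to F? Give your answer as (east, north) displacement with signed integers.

Place F at the origin (east=0, north=0).
  E is 2 units west of F: delta (east=-2, north=+0); E at (east=-2, north=0).
  D is 6 units east of E: delta (east=+6, north=+0); D at (east=4, north=0).
  C is 4 units west of D: delta (east=-4, north=+0); C at (east=0, north=0).
  B is 6 units northwest of C: delta (east=-6, north=+6); B at (east=-6, north=6).
  A is 7 units north of B: delta (east=+0, north=+7); A at (east=-6, north=13).
Therefore A relative to F: (east=-6, north=13).

Answer: A is at (east=-6, north=13) relative to F.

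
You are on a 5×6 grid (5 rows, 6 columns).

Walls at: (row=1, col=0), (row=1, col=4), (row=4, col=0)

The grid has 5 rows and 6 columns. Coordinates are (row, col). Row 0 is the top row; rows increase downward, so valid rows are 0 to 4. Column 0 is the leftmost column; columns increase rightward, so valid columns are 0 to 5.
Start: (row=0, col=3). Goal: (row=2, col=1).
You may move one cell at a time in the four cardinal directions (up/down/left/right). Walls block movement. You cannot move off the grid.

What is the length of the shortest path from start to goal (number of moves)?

BFS from (row=0, col=3) until reaching (row=2, col=1):
  Distance 0: (row=0, col=3)
  Distance 1: (row=0, col=2), (row=0, col=4), (row=1, col=3)
  Distance 2: (row=0, col=1), (row=0, col=5), (row=1, col=2), (row=2, col=3)
  Distance 3: (row=0, col=0), (row=1, col=1), (row=1, col=5), (row=2, col=2), (row=2, col=4), (row=3, col=3)
  Distance 4: (row=2, col=1), (row=2, col=5), (row=3, col=2), (row=3, col=4), (row=4, col=3)  <- goal reached here
One shortest path (4 moves): (row=0, col=3) -> (row=0, col=2) -> (row=0, col=1) -> (row=1, col=1) -> (row=2, col=1)

Answer: Shortest path length: 4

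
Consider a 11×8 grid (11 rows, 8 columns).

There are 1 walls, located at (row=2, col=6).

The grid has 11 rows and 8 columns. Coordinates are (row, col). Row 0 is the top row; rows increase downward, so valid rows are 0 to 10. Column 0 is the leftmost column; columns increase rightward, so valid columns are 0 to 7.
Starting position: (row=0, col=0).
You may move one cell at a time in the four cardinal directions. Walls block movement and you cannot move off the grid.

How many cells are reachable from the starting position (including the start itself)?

Answer: Reachable cells: 87

Derivation:
BFS flood-fill from (row=0, col=0):
  Distance 0: (row=0, col=0)
  Distance 1: (row=0, col=1), (row=1, col=0)
  Distance 2: (row=0, col=2), (row=1, col=1), (row=2, col=0)
  Distance 3: (row=0, col=3), (row=1, col=2), (row=2, col=1), (row=3, col=0)
  Distance 4: (row=0, col=4), (row=1, col=3), (row=2, col=2), (row=3, col=1), (row=4, col=0)
  Distance 5: (row=0, col=5), (row=1, col=4), (row=2, col=3), (row=3, col=2), (row=4, col=1), (row=5, col=0)
  Distance 6: (row=0, col=6), (row=1, col=5), (row=2, col=4), (row=3, col=3), (row=4, col=2), (row=5, col=1), (row=6, col=0)
  Distance 7: (row=0, col=7), (row=1, col=6), (row=2, col=5), (row=3, col=4), (row=4, col=3), (row=5, col=2), (row=6, col=1), (row=7, col=0)
  Distance 8: (row=1, col=7), (row=3, col=5), (row=4, col=4), (row=5, col=3), (row=6, col=2), (row=7, col=1), (row=8, col=0)
  Distance 9: (row=2, col=7), (row=3, col=6), (row=4, col=5), (row=5, col=4), (row=6, col=3), (row=7, col=2), (row=8, col=1), (row=9, col=0)
  Distance 10: (row=3, col=7), (row=4, col=6), (row=5, col=5), (row=6, col=4), (row=7, col=3), (row=8, col=2), (row=9, col=1), (row=10, col=0)
  Distance 11: (row=4, col=7), (row=5, col=6), (row=6, col=5), (row=7, col=4), (row=8, col=3), (row=9, col=2), (row=10, col=1)
  Distance 12: (row=5, col=7), (row=6, col=6), (row=7, col=5), (row=8, col=4), (row=9, col=3), (row=10, col=2)
  Distance 13: (row=6, col=7), (row=7, col=6), (row=8, col=5), (row=9, col=4), (row=10, col=3)
  Distance 14: (row=7, col=7), (row=8, col=6), (row=9, col=5), (row=10, col=4)
  Distance 15: (row=8, col=7), (row=9, col=6), (row=10, col=5)
  Distance 16: (row=9, col=7), (row=10, col=6)
  Distance 17: (row=10, col=7)
Total reachable: 87 (grid has 87 open cells total)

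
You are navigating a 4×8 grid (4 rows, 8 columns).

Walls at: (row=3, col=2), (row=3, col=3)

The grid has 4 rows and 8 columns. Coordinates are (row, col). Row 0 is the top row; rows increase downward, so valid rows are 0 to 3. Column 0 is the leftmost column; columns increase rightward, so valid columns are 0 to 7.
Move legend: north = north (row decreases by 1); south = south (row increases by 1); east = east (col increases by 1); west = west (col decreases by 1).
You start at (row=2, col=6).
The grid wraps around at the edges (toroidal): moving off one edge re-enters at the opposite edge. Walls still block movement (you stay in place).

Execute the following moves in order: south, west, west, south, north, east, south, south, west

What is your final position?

Answer: Final position: (row=1, col=4)

Derivation:
Start: (row=2, col=6)
  south (south): (row=2, col=6) -> (row=3, col=6)
  west (west): (row=3, col=6) -> (row=3, col=5)
  west (west): (row=3, col=5) -> (row=3, col=4)
  south (south): (row=3, col=4) -> (row=0, col=4)
  north (north): (row=0, col=4) -> (row=3, col=4)
  east (east): (row=3, col=4) -> (row=3, col=5)
  south (south): (row=3, col=5) -> (row=0, col=5)
  south (south): (row=0, col=5) -> (row=1, col=5)
  west (west): (row=1, col=5) -> (row=1, col=4)
Final: (row=1, col=4)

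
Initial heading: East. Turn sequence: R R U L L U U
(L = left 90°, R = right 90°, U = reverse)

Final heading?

Answer: Final heading: West

Derivation:
Start: East
  R (right (90° clockwise)) -> South
  R (right (90° clockwise)) -> West
  U (U-turn (180°)) -> East
  L (left (90° counter-clockwise)) -> North
  L (left (90° counter-clockwise)) -> West
  U (U-turn (180°)) -> East
  U (U-turn (180°)) -> West
Final: West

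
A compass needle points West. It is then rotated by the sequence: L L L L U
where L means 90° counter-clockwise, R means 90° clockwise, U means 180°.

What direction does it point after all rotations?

Answer: Final heading: East

Derivation:
Start: West
  L (left (90° counter-clockwise)) -> South
  L (left (90° counter-clockwise)) -> East
  L (left (90° counter-clockwise)) -> North
  L (left (90° counter-clockwise)) -> West
  U (U-turn (180°)) -> East
Final: East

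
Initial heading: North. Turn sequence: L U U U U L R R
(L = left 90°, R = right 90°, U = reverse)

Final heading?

Start: North
  L (left (90° counter-clockwise)) -> West
  U (U-turn (180°)) -> East
  U (U-turn (180°)) -> West
  U (U-turn (180°)) -> East
  U (U-turn (180°)) -> West
  L (left (90° counter-clockwise)) -> South
  R (right (90° clockwise)) -> West
  R (right (90° clockwise)) -> North
Final: North

Answer: Final heading: North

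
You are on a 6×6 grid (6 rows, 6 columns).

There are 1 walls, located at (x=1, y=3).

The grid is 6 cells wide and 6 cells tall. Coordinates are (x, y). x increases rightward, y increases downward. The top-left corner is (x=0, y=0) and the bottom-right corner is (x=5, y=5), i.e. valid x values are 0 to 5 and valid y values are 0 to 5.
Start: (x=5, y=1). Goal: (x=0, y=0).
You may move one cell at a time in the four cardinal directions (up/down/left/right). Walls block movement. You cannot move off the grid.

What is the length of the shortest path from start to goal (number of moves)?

Answer: Shortest path length: 6

Derivation:
BFS from (x=5, y=1) until reaching (x=0, y=0):
  Distance 0: (x=5, y=1)
  Distance 1: (x=5, y=0), (x=4, y=1), (x=5, y=2)
  Distance 2: (x=4, y=0), (x=3, y=1), (x=4, y=2), (x=5, y=3)
  Distance 3: (x=3, y=0), (x=2, y=1), (x=3, y=2), (x=4, y=3), (x=5, y=4)
  Distance 4: (x=2, y=0), (x=1, y=1), (x=2, y=2), (x=3, y=3), (x=4, y=4), (x=5, y=5)
  Distance 5: (x=1, y=0), (x=0, y=1), (x=1, y=2), (x=2, y=3), (x=3, y=4), (x=4, y=5)
  Distance 6: (x=0, y=0), (x=0, y=2), (x=2, y=4), (x=3, y=5)  <- goal reached here
One shortest path (6 moves): (x=5, y=1) -> (x=4, y=1) -> (x=3, y=1) -> (x=2, y=1) -> (x=1, y=1) -> (x=0, y=1) -> (x=0, y=0)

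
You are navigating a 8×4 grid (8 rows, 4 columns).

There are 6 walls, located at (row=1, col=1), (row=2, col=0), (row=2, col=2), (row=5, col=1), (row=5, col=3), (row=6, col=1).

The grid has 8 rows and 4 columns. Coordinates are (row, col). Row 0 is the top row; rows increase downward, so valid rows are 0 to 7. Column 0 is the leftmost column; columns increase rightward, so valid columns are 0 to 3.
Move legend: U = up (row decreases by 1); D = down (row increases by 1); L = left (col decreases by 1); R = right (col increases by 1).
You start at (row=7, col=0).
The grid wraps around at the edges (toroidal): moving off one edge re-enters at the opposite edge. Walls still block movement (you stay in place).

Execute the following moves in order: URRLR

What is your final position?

Answer: Final position: (row=6, col=0)

Derivation:
Start: (row=7, col=0)
  U (up): (row=7, col=0) -> (row=6, col=0)
  R (right): blocked, stay at (row=6, col=0)
  R (right): blocked, stay at (row=6, col=0)
  L (left): (row=6, col=0) -> (row=6, col=3)
  R (right): (row=6, col=3) -> (row=6, col=0)
Final: (row=6, col=0)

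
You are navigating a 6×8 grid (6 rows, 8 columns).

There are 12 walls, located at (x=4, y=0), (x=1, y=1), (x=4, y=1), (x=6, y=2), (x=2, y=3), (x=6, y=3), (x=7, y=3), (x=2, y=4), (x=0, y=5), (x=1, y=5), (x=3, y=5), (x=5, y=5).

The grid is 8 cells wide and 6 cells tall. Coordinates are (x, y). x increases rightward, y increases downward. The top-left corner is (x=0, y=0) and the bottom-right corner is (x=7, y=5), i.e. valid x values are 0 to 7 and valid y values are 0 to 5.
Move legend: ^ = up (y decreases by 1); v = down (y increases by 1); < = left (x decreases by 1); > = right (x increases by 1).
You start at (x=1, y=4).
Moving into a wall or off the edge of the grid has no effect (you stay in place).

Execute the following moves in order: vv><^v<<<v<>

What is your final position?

Start: (x=1, y=4)
  v (down): blocked, stay at (x=1, y=4)
  v (down): blocked, stay at (x=1, y=4)
  > (right): blocked, stay at (x=1, y=4)
  < (left): (x=1, y=4) -> (x=0, y=4)
  ^ (up): (x=0, y=4) -> (x=0, y=3)
  v (down): (x=0, y=3) -> (x=0, y=4)
  [×3]< (left): blocked, stay at (x=0, y=4)
  v (down): blocked, stay at (x=0, y=4)
  < (left): blocked, stay at (x=0, y=4)
  > (right): (x=0, y=4) -> (x=1, y=4)
Final: (x=1, y=4)

Answer: Final position: (x=1, y=4)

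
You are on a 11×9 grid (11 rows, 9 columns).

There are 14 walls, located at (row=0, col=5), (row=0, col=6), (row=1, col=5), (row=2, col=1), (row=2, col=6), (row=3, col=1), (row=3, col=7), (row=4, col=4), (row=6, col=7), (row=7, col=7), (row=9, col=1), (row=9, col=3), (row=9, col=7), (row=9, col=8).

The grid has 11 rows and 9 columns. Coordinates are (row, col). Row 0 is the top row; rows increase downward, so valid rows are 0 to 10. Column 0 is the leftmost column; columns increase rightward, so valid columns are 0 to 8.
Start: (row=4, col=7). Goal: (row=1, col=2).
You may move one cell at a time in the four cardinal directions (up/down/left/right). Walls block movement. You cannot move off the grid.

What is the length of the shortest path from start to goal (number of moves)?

BFS from (row=4, col=7) until reaching (row=1, col=2):
  Distance 0: (row=4, col=7)
  Distance 1: (row=4, col=6), (row=4, col=8), (row=5, col=7)
  Distance 2: (row=3, col=6), (row=3, col=8), (row=4, col=5), (row=5, col=6), (row=5, col=8)
  Distance 3: (row=2, col=8), (row=3, col=5), (row=5, col=5), (row=6, col=6), (row=6, col=8)
  Distance 4: (row=1, col=8), (row=2, col=5), (row=2, col=7), (row=3, col=4), (row=5, col=4), (row=6, col=5), (row=7, col=6), (row=7, col=8)
  Distance 5: (row=0, col=8), (row=1, col=7), (row=2, col=4), (row=3, col=3), (row=5, col=3), (row=6, col=4), (row=7, col=5), (row=8, col=6), (row=8, col=8)
  Distance 6: (row=0, col=7), (row=1, col=4), (row=1, col=6), (row=2, col=3), (row=3, col=2), (row=4, col=3), (row=5, col=2), (row=6, col=3), (row=7, col=4), (row=8, col=5), (row=8, col=7), (row=9, col=6)
  Distance 7: (row=0, col=4), (row=1, col=3), (row=2, col=2), (row=4, col=2), (row=5, col=1), (row=6, col=2), (row=7, col=3), (row=8, col=4), (row=9, col=5), (row=10, col=6)
  Distance 8: (row=0, col=3), (row=1, col=2), (row=4, col=1), (row=5, col=0), (row=6, col=1), (row=7, col=2), (row=8, col=3), (row=9, col=4), (row=10, col=5), (row=10, col=7)  <- goal reached here
One shortest path (8 moves): (row=4, col=7) -> (row=4, col=6) -> (row=4, col=5) -> (row=3, col=5) -> (row=3, col=4) -> (row=3, col=3) -> (row=3, col=2) -> (row=2, col=2) -> (row=1, col=2)

Answer: Shortest path length: 8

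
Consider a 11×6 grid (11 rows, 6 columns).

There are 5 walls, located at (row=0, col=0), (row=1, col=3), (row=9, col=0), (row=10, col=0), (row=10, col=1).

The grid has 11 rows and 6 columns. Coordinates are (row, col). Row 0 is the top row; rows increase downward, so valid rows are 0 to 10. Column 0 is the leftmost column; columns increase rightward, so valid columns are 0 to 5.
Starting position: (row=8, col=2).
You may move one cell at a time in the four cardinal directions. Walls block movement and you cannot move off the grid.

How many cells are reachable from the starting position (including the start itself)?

BFS flood-fill from (row=8, col=2):
  Distance 0: (row=8, col=2)
  Distance 1: (row=7, col=2), (row=8, col=1), (row=8, col=3), (row=9, col=2)
  Distance 2: (row=6, col=2), (row=7, col=1), (row=7, col=3), (row=8, col=0), (row=8, col=4), (row=9, col=1), (row=9, col=3), (row=10, col=2)
  Distance 3: (row=5, col=2), (row=6, col=1), (row=6, col=3), (row=7, col=0), (row=7, col=4), (row=8, col=5), (row=9, col=4), (row=10, col=3)
  Distance 4: (row=4, col=2), (row=5, col=1), (row=5, col=3), (row=6, col=0), (row=6, col=4), (row=7, col=5), (row=9, col=5), (row=10, col=4)
  Distance 5: (row=3, col=2), (row=4, col=1), (row=4, col=3), (row=5, col=0), (row=5, col=4), (row=6, col=5), (row=10, col=5)
  Distance 6: (row=2, col=2), (row=3, col=1), (row=3, col=3), (row=4, col=0), (row=4, col=4), (row=5, col=5)
  Distance 7: (row=1, col=2), (row=2, col=1), (row=2, col=3), (row=3, col=0), (row=3, col=4), (row=4, col=5)
  Distance 8: (row=0, col=2), (row=1, col=1), (row=2, col=0), (row=2, col=4), (row=3, col=5)
  Distance 9: (row=0, col=1), (row=0, col=3), (row=1, col=0), (row=1, col=4), (row=2, col=5)
  Distance 10: (row=0, col=4), (row=1, col=5)
  Distance 11: (row=0, col=5)
Total reachable: 61 (grid has 61 open cells total)

Answer: Reachable cells: 61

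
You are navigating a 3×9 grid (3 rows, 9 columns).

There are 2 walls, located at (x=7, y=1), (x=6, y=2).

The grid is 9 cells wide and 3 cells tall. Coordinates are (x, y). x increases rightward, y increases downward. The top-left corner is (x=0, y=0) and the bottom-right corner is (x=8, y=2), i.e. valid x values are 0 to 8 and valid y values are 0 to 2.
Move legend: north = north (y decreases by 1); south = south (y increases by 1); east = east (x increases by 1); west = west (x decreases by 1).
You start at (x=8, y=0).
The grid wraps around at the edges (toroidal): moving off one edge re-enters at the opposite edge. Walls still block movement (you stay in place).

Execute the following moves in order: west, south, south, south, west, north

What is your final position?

Start: (x=8, y=0)
  west (west): (x=8, y=0) -> (x=7, y=0)
  [×3]south (south): blocked, stay at (x=7, y=0)
  west (west): (x=7, y=0) -> (x=6, y=0)
  north (north): blocked, stay at (x=6, y=0)
Final: (x=6, y=0)

Answer: Final position: (x=6, y=0)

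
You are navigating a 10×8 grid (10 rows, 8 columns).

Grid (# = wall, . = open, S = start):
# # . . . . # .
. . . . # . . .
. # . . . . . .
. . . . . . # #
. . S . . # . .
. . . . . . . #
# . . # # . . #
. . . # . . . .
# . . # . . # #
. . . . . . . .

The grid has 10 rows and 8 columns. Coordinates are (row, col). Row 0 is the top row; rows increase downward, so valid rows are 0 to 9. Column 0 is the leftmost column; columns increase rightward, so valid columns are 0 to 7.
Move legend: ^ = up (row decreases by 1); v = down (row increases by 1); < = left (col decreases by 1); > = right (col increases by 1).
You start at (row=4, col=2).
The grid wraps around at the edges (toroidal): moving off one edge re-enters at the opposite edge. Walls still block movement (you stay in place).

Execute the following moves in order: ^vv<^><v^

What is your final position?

Answer: Final position: (row=4, col=1)

Derivation:
Start: (row=4, col=2)
  ^ (up): (row=4, col=2) -> (row=3, col=2)
  v (down): (row=3, col=2) -> (row=4, col=2)
  v (down): (row=4, col=2) -> (row=5, col=2)
  < (left): (row=5, col=2) -> (row=5, col=1)
  ^ (up): (row=5, col=1) -> (row=4, col=1)
  > (right): (row=4, col=1) -> (row=4, col=2)
  < (left): (row=4, col=2) -> (row=4, col=1)
  v (down): (row=4, col=1) -> (row=5, col=1)
  ^ (up): (row=5, col=1) -> (row=4, col=1)
Final: (row=4, col=1)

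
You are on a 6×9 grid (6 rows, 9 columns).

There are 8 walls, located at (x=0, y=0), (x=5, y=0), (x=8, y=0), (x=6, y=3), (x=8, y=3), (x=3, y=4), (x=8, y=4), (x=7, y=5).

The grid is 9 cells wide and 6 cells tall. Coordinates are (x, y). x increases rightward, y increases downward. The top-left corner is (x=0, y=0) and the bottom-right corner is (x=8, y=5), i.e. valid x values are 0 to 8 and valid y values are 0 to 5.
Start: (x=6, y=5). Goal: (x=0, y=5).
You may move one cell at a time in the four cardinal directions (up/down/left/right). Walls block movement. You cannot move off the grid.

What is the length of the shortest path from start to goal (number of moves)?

BFS from (x=6, y=5) until reaching (x=0, y=5):
  Distance 0: (x=6, y=5)
  Distance 1: (x=6, y=4), (x=5, y=5)
  Distance 2: (x=5, y=4), (x=7, y=4), (x=4, y=5)
  Distance 3: (x=5, y=3), (x=7, y=3), (x=4, y=4), (x=3, y=5)
  Distance 4: (x=5, y=2), (x=7, y=2), (x=4, y=3), (x=2, y=5)
  Distance 5: (x=5, y=1), (x=7, y=1), (x=4, y=2), (x=6, y=2), (x=8, y=2), (x=3, y=3), (x=2, y=4), (x=1, y=5)
  Distance 6: (x=7, y=0), (x=4, y=1), (x=6, y=1), (x=8, y=1), (x=3, y=2), (x=2, y=3), (x=1, y=4), (x=0, y=5)  <- goal reached here
One shortest path (6 moves): (x=6, y=5) -> (x=5, y=5) -> (x=4, y=5) -> (x=3, y=5) -> (x=2, y=5) -> (x=1, y=5) -> (x=0, y=5)

Answer: Shortest path length: 6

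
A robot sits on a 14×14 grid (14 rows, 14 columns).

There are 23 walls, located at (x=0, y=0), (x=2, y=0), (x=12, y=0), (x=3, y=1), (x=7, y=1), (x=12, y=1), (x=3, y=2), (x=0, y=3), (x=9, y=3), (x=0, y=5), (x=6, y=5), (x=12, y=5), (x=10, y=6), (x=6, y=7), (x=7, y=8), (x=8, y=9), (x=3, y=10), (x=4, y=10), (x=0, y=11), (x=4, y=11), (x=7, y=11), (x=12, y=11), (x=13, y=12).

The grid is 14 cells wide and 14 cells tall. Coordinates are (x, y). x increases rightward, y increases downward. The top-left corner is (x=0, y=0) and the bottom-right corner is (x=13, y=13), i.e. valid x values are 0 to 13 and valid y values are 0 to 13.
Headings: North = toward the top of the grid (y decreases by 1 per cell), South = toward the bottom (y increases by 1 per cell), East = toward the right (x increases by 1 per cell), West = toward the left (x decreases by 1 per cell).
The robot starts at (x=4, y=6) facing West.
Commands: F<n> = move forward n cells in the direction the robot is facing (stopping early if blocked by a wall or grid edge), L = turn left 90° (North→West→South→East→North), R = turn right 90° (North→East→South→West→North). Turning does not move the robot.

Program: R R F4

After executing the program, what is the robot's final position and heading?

Start: (x=4, y=6), facing West
  R: turn right, now facing North
  R: turn right, now facing East
  F4: move forward 4, now at (x=8, y=6)
Final: (x=8, y=6), facing East

Answer: Final position: (x=8, y=6), facing East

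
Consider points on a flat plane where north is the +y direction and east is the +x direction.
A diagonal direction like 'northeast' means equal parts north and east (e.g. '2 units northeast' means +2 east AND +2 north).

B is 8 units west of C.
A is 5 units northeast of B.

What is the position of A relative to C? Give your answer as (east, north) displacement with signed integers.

Place C at the origin (east=0, north=0).
  B is 8 units west of C: delta (east=-8, north=+0); B at (east=-8, north=0).
  A is 5 units northeast of B: delta (east=+5, north=+5); A at (east=-3, north=5).
Therefore A relative to C: (east=-3, north=5).

Answer: A is at (east=-3, north=5) relative to C.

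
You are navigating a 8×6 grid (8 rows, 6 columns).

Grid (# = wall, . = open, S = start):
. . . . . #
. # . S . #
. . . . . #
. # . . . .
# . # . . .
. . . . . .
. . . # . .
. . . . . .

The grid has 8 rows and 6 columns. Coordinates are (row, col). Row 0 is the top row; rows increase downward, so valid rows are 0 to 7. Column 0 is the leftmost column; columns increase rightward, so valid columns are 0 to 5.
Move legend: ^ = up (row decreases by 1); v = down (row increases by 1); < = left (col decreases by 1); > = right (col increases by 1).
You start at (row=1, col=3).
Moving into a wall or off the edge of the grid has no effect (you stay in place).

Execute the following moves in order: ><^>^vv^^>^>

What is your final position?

Start: (row=1, col=3)
  > (right): (row=1, col=3) -> (row=1, col=4)
  < (left): (row=1, col=4) -> (row=1, col=3)
  ^ (up): (row=1, col=3) -> (row=0, col=3)
  > (right): (row=0, col=3) -> (row=0, col=4)
  ^ (up): blocked, stay at (row=0, col=4)
  v (down): (row=0, col=4) -> (row=1, col=4)
  v (down): (row=1, col=4) -> (row=2, col=4)
  ^ (up): (row=2, col=4) -> (row=1, col=4)
  ^ (up): (row=1, col=4) -> (row=0, col=4)
  > (right): blocked, stay at (row=0, col=4)
  ^ (up): blocked, stay at (row=0, col=4)
  > (right): blocked, stay at (row=0, col=4)
Final: (row=0, col=4)

Answer: Final position: (row=0, col=4)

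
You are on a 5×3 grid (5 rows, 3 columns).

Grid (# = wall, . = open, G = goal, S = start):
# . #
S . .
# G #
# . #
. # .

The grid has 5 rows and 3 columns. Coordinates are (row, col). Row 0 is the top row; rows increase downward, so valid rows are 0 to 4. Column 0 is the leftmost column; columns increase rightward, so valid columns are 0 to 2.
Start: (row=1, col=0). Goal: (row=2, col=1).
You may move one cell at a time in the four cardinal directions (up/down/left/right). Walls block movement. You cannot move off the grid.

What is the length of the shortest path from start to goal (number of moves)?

Answer: Shortest path length: 2

Derivation:
BFS from (row=1, col=0) until reaching (row=2, col=1):
  Distance 0: (row=1, col=0)
  Distance 1: (row=1, col=1)
  Distance 2: (row=0, col=1), (row=1, col=2), (row=2, col=1)  <- goal reached here
One shortest path (2 moves): (row=1, col=0) -> (row=1, col=1) -> (row=2, col=1)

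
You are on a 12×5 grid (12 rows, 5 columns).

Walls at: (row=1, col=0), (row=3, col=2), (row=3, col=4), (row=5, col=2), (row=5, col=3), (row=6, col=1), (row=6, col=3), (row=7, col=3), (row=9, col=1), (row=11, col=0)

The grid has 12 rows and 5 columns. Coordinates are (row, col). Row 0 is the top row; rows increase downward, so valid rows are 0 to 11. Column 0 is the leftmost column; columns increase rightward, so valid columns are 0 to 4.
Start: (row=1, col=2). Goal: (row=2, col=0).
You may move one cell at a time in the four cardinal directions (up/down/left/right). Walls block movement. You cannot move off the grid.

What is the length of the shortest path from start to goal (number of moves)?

Answer: Shortest path length: 3

Derivation:
BFS from (row=1, col=2) until reaching (row=2, col=0):
  Distance 0: (row=1, col=2)
  Distance 1: (row=0, col=2), (row=1, col=1), (row=1, col=3), (row=2, col=2)
  Distance 2: (row=0, col=1), (row=0, col=3), (row=1, col=4), (row=2, col=1), (row=2, col=3)
  Distance 3: (row=0, col=0), (row=0, col=4), (row=2, col=0), (row=2, col=4), (row=3, col=1), (row=3, col=3)  <- goal reached here
One shortest path (3 moves): (row=1, col=2) -> (row=1, col=1) -> (row=2, col=1) -> (row=2, col=0)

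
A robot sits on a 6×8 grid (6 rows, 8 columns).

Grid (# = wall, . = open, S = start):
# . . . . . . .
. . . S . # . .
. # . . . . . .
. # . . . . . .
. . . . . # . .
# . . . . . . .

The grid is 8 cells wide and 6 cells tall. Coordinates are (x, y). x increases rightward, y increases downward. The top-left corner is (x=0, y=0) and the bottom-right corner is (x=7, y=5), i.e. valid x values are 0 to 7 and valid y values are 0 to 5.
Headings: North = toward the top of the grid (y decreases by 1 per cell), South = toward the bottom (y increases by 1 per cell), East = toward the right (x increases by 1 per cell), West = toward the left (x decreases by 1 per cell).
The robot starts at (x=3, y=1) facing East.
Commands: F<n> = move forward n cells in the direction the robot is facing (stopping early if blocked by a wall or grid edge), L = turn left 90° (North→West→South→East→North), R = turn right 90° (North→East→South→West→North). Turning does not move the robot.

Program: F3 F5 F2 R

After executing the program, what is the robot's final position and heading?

Answer: Final position: (x=4, y=1), facing South

Derivation:
Start: (x=3, y=1), facing East
  F3: move forward 1/3 (blocked), now at (x=4, y=1)
  F5: move forward 0/5 (blocked), now at (x=4, y=1)
  F2: move forward 0/2 (blocked), now at (x=4, y=1)
  R: turn right, now facing South
Final: (x=4, y=1), facing South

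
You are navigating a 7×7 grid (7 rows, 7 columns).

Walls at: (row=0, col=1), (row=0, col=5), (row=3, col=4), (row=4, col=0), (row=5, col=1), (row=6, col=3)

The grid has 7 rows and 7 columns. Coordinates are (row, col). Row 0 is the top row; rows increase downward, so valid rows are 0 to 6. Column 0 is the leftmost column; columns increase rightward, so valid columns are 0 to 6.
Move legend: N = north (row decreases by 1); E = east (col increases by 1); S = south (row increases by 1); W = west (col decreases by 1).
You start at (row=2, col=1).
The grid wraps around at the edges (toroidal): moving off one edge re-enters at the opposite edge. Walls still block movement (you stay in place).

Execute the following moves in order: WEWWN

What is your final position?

Answer: Final position: (row=1, col=6)

Derivation:
Start: (row=2, col=1)
  W (west): (row=2, col=1) -> (row=2, col=0)
  E (east): (row=2, col=0) -> (row=2, col=1)
  W (west): (row=2, col=1) -> (row=2, col=0)
  W (west): (row=2, col=0) -> (row=2, col=6)
  N (north): (row=2, col=6) -> (row=1, col=6)
Final: (row=1, col=6)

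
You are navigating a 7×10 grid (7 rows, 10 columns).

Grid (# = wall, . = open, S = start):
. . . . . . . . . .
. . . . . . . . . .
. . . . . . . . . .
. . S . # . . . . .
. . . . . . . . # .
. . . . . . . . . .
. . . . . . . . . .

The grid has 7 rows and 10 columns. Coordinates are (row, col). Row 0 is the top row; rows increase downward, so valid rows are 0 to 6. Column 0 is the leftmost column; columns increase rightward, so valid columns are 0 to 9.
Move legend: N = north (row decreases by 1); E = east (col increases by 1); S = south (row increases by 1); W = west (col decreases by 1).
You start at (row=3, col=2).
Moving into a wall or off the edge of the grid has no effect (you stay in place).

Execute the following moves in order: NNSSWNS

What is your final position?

Answer: Final position: (row=3, col=1)

Derivation:
Start: (row=3, col=2)
  N (north): (row=3, col=2) -> (row=2, col=2)
  N (north): (row=2, col=2) -> (row=1, col=2)
  S (south): (row=1, col=2) -> (row=2, col=2)
  S (south): (row=2, col=2) -> (row=3, col=2)
  W (west): (row=3, col=2) -> (row=3, col=1)
  N (north): (row=3, col=1) -> (row=2, col=1)
  S (south): (row=2, col=1) -> (row=3, col=1)
Final: (row=3, col=1)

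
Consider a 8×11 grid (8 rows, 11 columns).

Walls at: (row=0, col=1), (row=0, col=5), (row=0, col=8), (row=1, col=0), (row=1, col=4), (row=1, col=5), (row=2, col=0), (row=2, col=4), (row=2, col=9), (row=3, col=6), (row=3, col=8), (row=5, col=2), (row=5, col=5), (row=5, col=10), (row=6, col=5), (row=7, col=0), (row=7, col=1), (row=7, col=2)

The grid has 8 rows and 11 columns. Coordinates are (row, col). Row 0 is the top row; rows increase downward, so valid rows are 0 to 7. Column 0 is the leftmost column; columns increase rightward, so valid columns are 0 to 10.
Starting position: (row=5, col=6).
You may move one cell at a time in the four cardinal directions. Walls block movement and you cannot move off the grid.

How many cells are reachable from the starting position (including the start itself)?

Answer: Reachable cells: 69

Derivation:
BFS flood-fill from (row=5, col=6):
  Distance 0: (row=5, col=6)
  Distance 1: (row=4, col=6), (row=5, col=7), (row=6, col=6)
  Distance 2: (row=4, col=5), (row=4, col=7), (row=5, col=8), (row=6, col=7), (row=7, col=6)
  Distance 3: (row=3, col=5), (row=3, col=7), (row=4, col=4), (row=4, col=8), (row=5, col=9), (row=6, col=8), (row=7, col=5), (row=7, col=7)
  Distance 4: (row=2, col=5), (row=2, col=7), (row=3, col=4), (row=4, col=3), (row=4, col=9), (row=5, col=4), (row=6, col=9), (row=7, col=4), (row=7, col=8)
  Distance 5: (row=1, col=7), (row=2, col=6), (row=2, col=8), (row=3, col=3), (row=3, col=9), (row=4, col=2), (row=4, col=10), (row=5, col=3), (row=6, col=4), (row=6, col=10), (row=7, col=3), (row=7, col=9)
  Distance 6: (row=0, col=7), (row=1, col=6), (row=1, col=8), (row=2, col=3), (row=3, col=2), (row=3, col=10), (row=4, col=1), (row=6, col=3), (row=7, col=10)
  Distance 7: (row=0, col=6), (row=1, col=3), (row=1, col=9), (row=2, col=2), (row=2, col=10), (row=3, col=1), (row=4, col=0), (row=5, col=1), (row=6, col=2)
  Distance 8: (row=0, col=3), (row=0, col=9), (row=1, col=2), (row=1, col=10), (row=2, col=1), (row=3, col=0), (row=5, col=0), (row=6, col=1)
  Distance 9: (row=0, col=2), (row=0, col=4), (row=0, col=10), (row=1, col=1), (row=6, col=0)
Total reachable: 69 (grid has 70 open cells total)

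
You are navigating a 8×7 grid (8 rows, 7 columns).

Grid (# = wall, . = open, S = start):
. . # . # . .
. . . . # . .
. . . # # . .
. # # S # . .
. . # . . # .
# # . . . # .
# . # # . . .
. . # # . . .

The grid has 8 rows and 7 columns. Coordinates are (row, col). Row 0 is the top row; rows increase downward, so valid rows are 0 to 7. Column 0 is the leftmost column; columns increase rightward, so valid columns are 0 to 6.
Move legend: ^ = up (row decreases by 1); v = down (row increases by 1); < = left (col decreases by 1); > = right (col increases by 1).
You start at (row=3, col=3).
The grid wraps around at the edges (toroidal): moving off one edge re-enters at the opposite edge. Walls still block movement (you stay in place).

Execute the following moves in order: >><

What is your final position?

Start: (row=3, col=3)
  > (right): blocked, stay at (row=3, col=3)
  > (right): blocked, stay at (row=3, col=3)
  < (left): blocked, stay at (row=3, col=3)
Final: (row=3, col=3)

Answer: Final position: (row=3, col=3)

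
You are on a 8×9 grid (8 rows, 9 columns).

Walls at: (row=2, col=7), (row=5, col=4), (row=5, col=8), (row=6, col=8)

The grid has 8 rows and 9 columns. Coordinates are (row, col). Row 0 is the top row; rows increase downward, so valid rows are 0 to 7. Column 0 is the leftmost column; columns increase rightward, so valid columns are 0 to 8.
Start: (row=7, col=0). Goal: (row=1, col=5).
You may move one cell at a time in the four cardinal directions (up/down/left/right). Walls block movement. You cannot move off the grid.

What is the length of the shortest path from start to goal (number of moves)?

BFS from (row=7, col=0) until reaching (row=1, col=5):
  Distance 0: (row=7, col=0)
  Distance 1: (row=6, col=0), (row=7, col=1)
  Distance 2: (row=5, col=0), (row=6, col=1), (row=7, col=2)
  Distance 3: (row=4, col=0), (row=5, col=1), (row=6, col=2), (row=7, col=3)
  Distance 4: (row=3, col=0), (row=4, col=1), (row=5, col=2), (row=6, col=3), (row=7, col=4)
  Distance 5: (row=2, col=0), (row=3, col=1), (row=4, col=2), (row=5, col=3), (row=6, col=4), (row=7, col=5)
  Distance 6: (row=1, col=0), (row=2, col=1), (row=3, col=2), (row=4, col=3), (row=6, col=5), (row=7, col=6)
  Distance 7: (row=0, col=0), (row=1, col=1), (row=2, col=2), (row=3, col=3), (row=4, col=4), (row=5, col=5), (row=6, col=6), (row=7, col=7)
  Distance 8: (row=0, col=1), (row=1, col=2), (row=2, col=3), (row=3, col=4), (row=4, col=5), (row=5, col=6), (row=6, col=7), (row=7, col=8)
  Distance 9: (row=0, col=2), (row=1, col=3), (row=2, col=4), (row=3, col=5), (row=4, col=6), (row=5, col=7)
  Distance 10: (row=0, col=3), (row=1, col=4), (row=2, col=5), (row=3, col=6), (row=4, col=7)
  Distance 11: (row=0, col=4), (row=1, col=5), (row=2, col=6), (row=3, col=7), (row=4, col=8)  <- goal reached here
One shortest path (11 moves): (row=7, col=0) -> (row=7, col=1) -> (row=7, col=2) -> (row=7, col=3) -> (row=7, col=4) -> (row=7, col=5) -> (row=6, col=5) -> (row=5, col=5) -> (row=4, col=5) -> (row=3, col=5) -> (row=2, col=5) -> (row=1, col=5)

Answer: Shortest path length: 11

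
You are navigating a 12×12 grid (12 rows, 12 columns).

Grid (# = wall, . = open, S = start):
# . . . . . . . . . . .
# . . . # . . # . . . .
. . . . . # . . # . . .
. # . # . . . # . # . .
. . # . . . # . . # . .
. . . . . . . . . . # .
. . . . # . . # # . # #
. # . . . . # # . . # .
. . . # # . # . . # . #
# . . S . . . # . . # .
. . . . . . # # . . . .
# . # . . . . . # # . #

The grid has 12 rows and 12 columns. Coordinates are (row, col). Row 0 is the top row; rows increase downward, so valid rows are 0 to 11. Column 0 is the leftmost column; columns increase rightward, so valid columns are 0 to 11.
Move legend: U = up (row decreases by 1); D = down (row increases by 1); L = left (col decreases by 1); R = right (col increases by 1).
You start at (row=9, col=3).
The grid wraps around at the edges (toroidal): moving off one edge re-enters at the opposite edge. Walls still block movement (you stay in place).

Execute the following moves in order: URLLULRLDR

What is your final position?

Start: (row=9, col=3)
  U (up): blocked, stay at (row=9, col=3)
  R (right): (row=9, col=3) -> (row=9, col=4)
  L (left): (row=9, col=4) -> (row=9, col=3)
  L (left): (row=9, col=3) -> (row=9, col=2)
  U (up): (row=9, col=2) -> (row=8, col=2)
  L (left): (row=8, col=2) -> (row=8, col=1)
  R (right): (row=8, col=1) -> (row=8, col=2)
  L (left): (row=8, col=2) -> (row=8, col=1)
  D (down): (row=8, col=1) -> (row=9, col=1)
  R (right): (row=9, col=1) -> (row=9, col=2)
Final: (row=9, col=2)

Answer: Final position: (row=9, col=2)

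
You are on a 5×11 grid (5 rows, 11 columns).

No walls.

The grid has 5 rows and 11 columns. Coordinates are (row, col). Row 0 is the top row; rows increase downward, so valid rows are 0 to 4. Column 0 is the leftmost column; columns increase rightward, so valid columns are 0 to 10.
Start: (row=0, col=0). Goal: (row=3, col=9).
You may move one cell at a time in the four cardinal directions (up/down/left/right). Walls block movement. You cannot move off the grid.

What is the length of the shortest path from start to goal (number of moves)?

BFS from (row=0, col=0) until reaching (row=3, col=9):
  Distance 0: (row=0, col=0)
  Distance 1: (row=0, col=1), (row=1, col=0)
  Distance 2: (row=0, col=2), (row=1, col=1), (row=2, col=0)
  Distance 3: (row=0, col=3), (row=1, col=2), (row=2, col=1), (row=3, col=0)
  Distance 4: (row=0, col=4), (row=1, col=3), (row=2, col=2), (row=3, col=1), (row=4, col=0)
  Distance 5: (row=0, col=5), (row=1, col=4), (row=2, col=3), (row=3, col=2), (row=4, col=1)
  Distance 6: (row=0, col=6), (row=1, col=5), (row=2, col=4), (row=3, col=3), (row=4, col=2)
  Distance 7: (row=0, col=7), (row=1, col=6), (row=2, col=5), (row=3, col=4), (row=4, col=3)
  Distance 8: (row=0, col=8), (row=1, col=7), (row=2, col=6), (row=3, col=5), (row=4, col=4)
  Distance 9: (row=0, col=9), (row=1, col=8), (row=2, col=7), (row=3, col=6), (row=4, col=5)
  Distance 10: (row=0, col=10), (row=1, col=9), (row=2, col=8), (row=3, col=7), (row=4, col=6)
  Distance 11: (row=1, col=10), (row=2, col=9), (row=3, col=8), (row=4, col=7)
  Distance 12: (row=2, col=10), (row=3, col=9), (row=4, col=8)  <- goal reached here
One shortest path (12 moves): (row=0, col=0) -> (row=0, col=1) -> (row=0, col=2) -> (row=0, col=3) -> (row=0, col=4) -> (row=0, col=5) -> (row=0, col=6) -> (row=0, col=7) -> (row=0, col=8) -> (row=0, col=9) -> (row=1, col=9) -> (row=2, col=9) -> (row=3, col=9)

Answer: Shortest path length: 12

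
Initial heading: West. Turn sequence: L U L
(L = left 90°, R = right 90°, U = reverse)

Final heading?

Answer: Final heading: West

Derivation:
Start: West
  L (left (90° counter-clockwise)) -> South
  U (U-turn (180°)) -> North
  L (left (90° counter-clockwise)) -> West
Final: West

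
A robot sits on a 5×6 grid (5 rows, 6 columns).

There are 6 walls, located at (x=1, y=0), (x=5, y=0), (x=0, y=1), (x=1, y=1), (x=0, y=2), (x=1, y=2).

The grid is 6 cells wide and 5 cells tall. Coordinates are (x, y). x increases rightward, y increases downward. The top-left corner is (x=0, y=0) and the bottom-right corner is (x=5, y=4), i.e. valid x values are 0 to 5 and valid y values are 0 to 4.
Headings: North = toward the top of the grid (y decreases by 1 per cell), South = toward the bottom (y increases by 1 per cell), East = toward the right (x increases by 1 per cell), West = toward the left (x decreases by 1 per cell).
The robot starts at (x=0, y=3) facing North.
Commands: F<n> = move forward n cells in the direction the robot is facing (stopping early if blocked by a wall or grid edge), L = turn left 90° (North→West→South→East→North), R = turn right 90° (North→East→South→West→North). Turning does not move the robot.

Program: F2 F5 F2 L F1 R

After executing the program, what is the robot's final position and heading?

Start: (x=0, y=3), facing North
  F2: move forward 0/2 (blocked), now at (x=0, y=3)
  F5: move forward 0/5 (blocked), now at (x=0, y=3)
  F2: move forward 0/2 (blocked), now at (x=0, y=3)
  L: turn left, now facing West
  F1: move forward 0/1 (blocked), now at (x=0, y=3)
  R: turn right, now facing North
Final: (x=0, y=3), facing North

Answer: Final position: (x=0, y=3), facing North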